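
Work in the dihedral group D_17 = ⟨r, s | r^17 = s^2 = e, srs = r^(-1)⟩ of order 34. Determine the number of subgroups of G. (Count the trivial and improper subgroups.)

|G| = 34, so by Lagrange every subgroup order divides 34. Divisors: 1, 2, 17, 34.
Subgroups by order — order 1: 1; order 2: 17; order 17: 1; order 34: 1.
Total: 1 + 17 + 1 + 1 = 20.

20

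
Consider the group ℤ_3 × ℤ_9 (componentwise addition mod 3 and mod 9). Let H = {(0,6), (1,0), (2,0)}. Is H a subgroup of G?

No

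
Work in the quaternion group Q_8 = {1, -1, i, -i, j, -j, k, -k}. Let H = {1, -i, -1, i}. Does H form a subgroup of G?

Yes

|H| = 4 divides |G| = 8, consistent with Lagrange.
H contains the identity, every element's inverse is in H, and H is closed under ·: it is a subgroup.
In fact H = ⟨-i⟩.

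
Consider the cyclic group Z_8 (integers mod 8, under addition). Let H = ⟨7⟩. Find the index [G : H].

1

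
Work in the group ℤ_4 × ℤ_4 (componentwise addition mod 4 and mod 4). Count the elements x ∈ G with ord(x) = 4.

12

An element (a,b) has order lcm(ord(a), ord(b)); count pairs with lcm equal to 4.
Enumerating gives 12 such elements.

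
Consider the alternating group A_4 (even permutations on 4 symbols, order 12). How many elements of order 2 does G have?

The elements of order 2 are: (1 2)(3 4), (1 3)(2 4), (1 4)(2 3).
That's 3.

3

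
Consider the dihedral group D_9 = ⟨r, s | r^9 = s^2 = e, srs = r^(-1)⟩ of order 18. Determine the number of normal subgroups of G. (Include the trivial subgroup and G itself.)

4

G has 16 subgroups. Checking conjugation-invariance by order — order 1: 1/1 normal; order 2: 0/9 normal; order 3: 1/1 normal; order 6: 0/3 normal; order 9: 1/1 normal; order 18: 1/1 normal.
Total normal subgroups: 4.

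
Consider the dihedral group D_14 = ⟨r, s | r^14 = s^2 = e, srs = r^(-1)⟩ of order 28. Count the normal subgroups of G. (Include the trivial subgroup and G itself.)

G has 28 subgroups. Checking conjugation-invariance by order — order 1: 1/1 normal; order 2: 1/15 normal; order 4: 0/7 normal; order 7: 1/1 normal; order 14: 3/3 normal; order 28: 1/1 normal.
Total normal subgroups: 7.

7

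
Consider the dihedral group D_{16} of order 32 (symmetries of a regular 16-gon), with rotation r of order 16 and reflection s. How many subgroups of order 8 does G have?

5

|G| = 32 and 8 | 32, so subgroups of order 8 are possible by Lagrange.
The subgroups of order 8 are: {e, r^2, r^4, r^6, r^8, r^10, r^12, r^14}; {e, r^4, r^8, r^12, r^2s, r^6s, r^10s, r^14s}; {e, r^4, r^8, r^12, r^3s, r^7s, r^11s, r^15s}; {e, r^4, r^8, r^12, s, r^4s, r^8s, r^12s}; … (5 in all).
So G has 5 subgroups of order 8.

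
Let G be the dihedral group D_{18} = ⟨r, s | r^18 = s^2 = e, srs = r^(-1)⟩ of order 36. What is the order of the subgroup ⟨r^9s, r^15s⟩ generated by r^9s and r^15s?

|⟨r^9s⟩| = 2 and |⟨r^15s⟩| = 2, so |H| is a multiple of lcm(2, 2) = 2 and divides |G| = 36.
Closing under the operation: H = {e, r^6, r^12, r^3s, r^9s, r^15s}, so |H| = 6.

6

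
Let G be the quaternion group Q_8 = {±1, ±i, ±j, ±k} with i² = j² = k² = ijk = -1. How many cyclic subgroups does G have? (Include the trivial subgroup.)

5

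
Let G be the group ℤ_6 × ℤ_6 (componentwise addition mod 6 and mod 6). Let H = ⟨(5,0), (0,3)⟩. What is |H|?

12

|⟨(5,0)⟩| = 6 and |⟨(0,3)⟩| = 2, so |H| is a multiple of lcm(6, 2) = 6 and divides |G| = 36.
Closing under the operation: H = {(0,0), (0,3), (1,0), (1,3), (2,0), (2,3), (3,0), (3,3), (4,0), (4,3), (5,0), (5,3)}, so |H| = 12.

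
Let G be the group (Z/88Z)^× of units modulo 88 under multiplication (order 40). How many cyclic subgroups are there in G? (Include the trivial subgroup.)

16

Group the elements of G by the cyclic subgroup they generate; each cyclic subgroup of order d accounts for φ(d) elements.
Cyclic subgroups by order — order 1: 1; order 2: 7; order 5: 1; order 10: 7.
Total: 16.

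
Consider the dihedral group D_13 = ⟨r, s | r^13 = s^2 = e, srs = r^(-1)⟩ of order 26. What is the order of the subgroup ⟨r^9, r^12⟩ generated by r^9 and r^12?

|⟨r^9⟩| = 13 and |⟨r^12⟩| = 13, so |H| is a multiple of lcm(13, 13) = 13 and divides |G| = 26.
Closing under the operation: H = {e, r, r^2, r^3, r^4, r^5, r^6, r^7, r^8, r^9, r^10, r^11, r^12}, so |H| = 13.

13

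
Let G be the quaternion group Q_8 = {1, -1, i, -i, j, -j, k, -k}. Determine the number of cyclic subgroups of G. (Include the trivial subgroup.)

A cyclic subgroup of order d is generated by each of its φ(d) elements of order d, so the cyclic subgroups of order d number (#elements of order d)/φ(d).
Cyclic subgroups by order — order 1: 1; order 2: 1; order 4: 3.
Total: 5.

5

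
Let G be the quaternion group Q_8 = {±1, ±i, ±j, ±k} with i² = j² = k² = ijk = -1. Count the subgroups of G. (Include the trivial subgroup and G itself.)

|G| = 8, so by Lagrange every subgroup order divides 8. Divisors: 1, 2, 4, 8.
Subgroups by order — order 1: 1; order 2: 1; order 4: 3; order 8: 1.
Total: 1 + 1 + 3 + 1 = 6.

6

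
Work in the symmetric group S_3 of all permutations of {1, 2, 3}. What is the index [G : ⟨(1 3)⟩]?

|⟨(1 3)⟩| = 2 and |G| = 6.
By Lagrange, [G : H] = |G|/|H| = 6/2 = 3.

3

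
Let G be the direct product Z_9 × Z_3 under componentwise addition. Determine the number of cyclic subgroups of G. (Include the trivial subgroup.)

Group the elements of G by the cyclic subgroup they generate; each cyclic subgroup of order d accounts for φ(d) elements.
Cyclic subgroups by order — order 1: 1; order 3: 4; order 9: 3.
Total: 8.

8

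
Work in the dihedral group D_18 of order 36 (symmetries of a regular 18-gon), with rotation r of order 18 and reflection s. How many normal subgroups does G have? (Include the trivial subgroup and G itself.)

G has 45 subgroups. Checking conjugation-invariance by order — order 1: 1/1 normal; order 2: 1/19 normal; order 3: 1/1 normal; order 4: 0/9 normal; order 6: 1/7 normal; order 9: 1/1 normal; order 12: 0/3 normal; order 18: 3/3 normal; order 36: 1/1 normal.
Total normal subgroups: 9.

9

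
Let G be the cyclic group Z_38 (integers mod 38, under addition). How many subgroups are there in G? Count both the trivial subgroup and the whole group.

4

A cyclic group of order 38 has exactly one subgroup for each divisor of 38.
Divisors of 38: 1, 2, 19, 38.
So Z_38 has 4 subgroups.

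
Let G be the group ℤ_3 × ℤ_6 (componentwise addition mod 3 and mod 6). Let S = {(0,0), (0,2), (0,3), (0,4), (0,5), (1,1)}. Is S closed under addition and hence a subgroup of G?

(0,5) ∈ S but its inverse (0,1) ∉ S, so S is not a subgroup.

No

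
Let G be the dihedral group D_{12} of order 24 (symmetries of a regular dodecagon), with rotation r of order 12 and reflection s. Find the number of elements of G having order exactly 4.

2

The elements of order 4 are: r^3, r^9.
That's 2.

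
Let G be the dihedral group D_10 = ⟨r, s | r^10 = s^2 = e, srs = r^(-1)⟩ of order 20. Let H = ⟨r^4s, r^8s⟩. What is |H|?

10

|⟨r^4s⟩| = 2 and |⟨r^8s⟩| = 2, so |H| is a multiple of lcm(2, 2) = 2 and divides |G| = 20.
Closing under the operation: H = {e, r^2, r^4, r^6, r^8, s, r^2s, r^4s, r^6s, r^8s}, so |H| = 10.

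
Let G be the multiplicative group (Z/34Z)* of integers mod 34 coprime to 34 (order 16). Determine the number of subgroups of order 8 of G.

1

|G| = 16 and 8 | 16, so subgroups of order 8 are possible by Lagrange.
The subgroups of order 8 are: {1, 9, 13, 15, 19, 21, 25, 33}.
So G has 1 subgroup of order 8.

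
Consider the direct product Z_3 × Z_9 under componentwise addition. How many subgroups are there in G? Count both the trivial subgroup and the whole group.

|G| = 27, so by Lagrange every subgroup order divides 27. Divisors: 1, 3, 9, 27.
Subgroups by order — order 1: 1; order 3: 4; order 9: 4; order 27: 1.
Total: 1 + 4 + 4 + 1 = 10.

10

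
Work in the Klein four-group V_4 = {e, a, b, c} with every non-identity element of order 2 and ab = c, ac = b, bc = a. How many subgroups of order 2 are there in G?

3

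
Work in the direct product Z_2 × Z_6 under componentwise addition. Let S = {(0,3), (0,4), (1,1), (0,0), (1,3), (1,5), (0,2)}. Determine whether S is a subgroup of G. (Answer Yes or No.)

No

|S| = 7 does not divide |G| = 12, so by Lagrange S is not a subgroup.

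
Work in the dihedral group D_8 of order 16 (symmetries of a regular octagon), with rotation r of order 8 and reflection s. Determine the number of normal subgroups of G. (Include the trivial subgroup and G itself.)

7

G has 19 subgroups. Checking conjugation-invariance by order — order 1: 1/1 normal; order 2: 1/9 normal; order 4: 1/5 normal; order 8: 3/3 normal; order 16: 1/1 normal.
Total normal subgroups: 7.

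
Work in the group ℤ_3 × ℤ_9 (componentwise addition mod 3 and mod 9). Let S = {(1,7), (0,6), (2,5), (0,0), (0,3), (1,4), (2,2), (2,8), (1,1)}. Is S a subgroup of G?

|S| = 9 divides |G| = 27, consistent with Lagrange.
S contains the identity, every element's inverse is in S, and S is closed under +: it is a subgroup.
In fact S = ⟨(1,1)⟩.

Yes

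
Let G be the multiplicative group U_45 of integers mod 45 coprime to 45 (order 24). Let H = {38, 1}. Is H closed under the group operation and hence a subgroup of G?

No

38 ∈ H but its inverse 32 ∉ H, so H is not a subgroup.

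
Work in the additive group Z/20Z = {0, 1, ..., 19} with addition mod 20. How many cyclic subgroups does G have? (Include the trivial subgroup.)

6

Group the elements of G by the cyclic subgroup they generate; each cyclic subgroup of order d accounts for φ(d) elements.
Cyclic subgroups by order — order 1: 1; order 2: 1; order 4: 1; order 5: 1; order 10: 1; order 20: 1.
Total: 6.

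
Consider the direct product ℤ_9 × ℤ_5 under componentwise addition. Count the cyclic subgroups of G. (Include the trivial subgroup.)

A cyclic subgroup of order d is generated by each of its φ(d) elements of order d, so the cyclic subgroups of order d number (#elements of order d)/φ(d).
Cyclic subgroups by order — order 1: 1; order 3: 1; order 5: 1; order 9: 1; order 15: 1; order 45: 1.
Total: 6.

6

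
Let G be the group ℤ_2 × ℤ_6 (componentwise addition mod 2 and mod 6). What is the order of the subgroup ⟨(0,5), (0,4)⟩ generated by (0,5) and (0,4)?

|⟨(0,5)⟩| = 6 and |⟨(0,4)⟩| = 3, so |H| is a multiple of lcm(6, 3) = 6 and divides |G| = 12.
Closing under the operation: H = {(0,0), (0,1), (0,2), (0,3), (0,4), (0,5)}, so |H| = 6.

6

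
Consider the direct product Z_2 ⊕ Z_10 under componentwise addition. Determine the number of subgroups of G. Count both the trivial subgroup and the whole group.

|G| = 20, so by Lagrange every subgroup order divides 20. Divisors: 1, 2, 4, 5, 10, 20.
Subgroups by order — order 1: 1; order 2: 3; order 4: 1; order 5: 1; order 10: 3; order 20: 1.
Total: 1 + 3 + 1 + 1 + 3 + 1 = 10.

10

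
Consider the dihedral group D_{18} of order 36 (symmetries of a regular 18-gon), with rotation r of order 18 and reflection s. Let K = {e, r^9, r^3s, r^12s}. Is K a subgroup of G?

|K| = 4 divides |G| = 36, consistent with Lagrange.
K contains the identity, every element's inverse is in K, and K is closed under ·: it is a subgroup.

Yes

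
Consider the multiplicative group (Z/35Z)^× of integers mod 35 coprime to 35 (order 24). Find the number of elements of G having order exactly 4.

The elements of order 4 are: 8, 13, 22, 27.
That's 4.

4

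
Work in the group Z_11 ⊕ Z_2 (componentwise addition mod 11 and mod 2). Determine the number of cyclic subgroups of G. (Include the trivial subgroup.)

Group the elements of G by the cyclic subgroup they generate; each cyclic subgroup of order d accounts for φ(d) elements.
Cyclic subgroups by order — order 1: 1; order 2: 1; order 11: 1; order 22: 1.
Total: 4.

4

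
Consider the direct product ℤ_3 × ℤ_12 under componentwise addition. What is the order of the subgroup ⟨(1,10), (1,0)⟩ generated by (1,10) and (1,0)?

|⟨(1,10)⟩| = 6 and |⟨(1,0)⟩| = 3, so |H| is a multiple of lcm(6, 3) = 6 and divides |G| = 36.
Closing under the operation: H = {(0,0), (0,2), (0,4), (0,6), (0,8), (0,10), (1,0), (1,2), (1,4), (1,6), (1,8), (1,10), (2,0), (2,2), (2,4), (2,6), (2,8), (2,10)}, so |H| = 18.

18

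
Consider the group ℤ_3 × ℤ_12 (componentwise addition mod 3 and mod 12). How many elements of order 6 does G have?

An element (a,b) has order lcm(ord(a), ord(b)); count pairs with lcm equal to 6.
Enumerating gives 8 such elements.

8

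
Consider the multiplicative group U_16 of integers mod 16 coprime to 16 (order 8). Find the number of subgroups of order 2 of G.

3

|G| = 8 and 2 | 8, so subgroups of order 2 are possible by Lagrange.
The subgroups of order 2 are: {1, 15}; {1, 7}; {1, 9}.
So G has 3 subgroups of order 2.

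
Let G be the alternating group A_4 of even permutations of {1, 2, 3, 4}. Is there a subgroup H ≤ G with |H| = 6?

6 | 12, so Lagrange does not rule it out; but checking all subgroups of G, none has order 6.
(A_4 is the standard example that the converse of Lagrange fails.)

No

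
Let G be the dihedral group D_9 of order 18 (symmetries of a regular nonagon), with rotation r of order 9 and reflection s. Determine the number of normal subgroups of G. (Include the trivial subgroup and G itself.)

G has 16 subgroups. Checking conjugation-invariance by order — order 1: 1/1 normal; order 2: 0/9 normal; order 3: 1/1 normal; order 6: 0/3 normal; order 9: 1/1 normal; order 18: 1/1 normal.
Total normal subgroups: 4.

4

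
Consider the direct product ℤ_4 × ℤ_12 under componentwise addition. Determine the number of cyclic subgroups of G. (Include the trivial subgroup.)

20

Each element a generates a cyclic subgroup ⟨a⟩; distinct elements may generate the same one (a cyclic group of order d has φ(d) generators).
Cyclic subgroups by order — order 1: 1; order 2: 3; order 3: 1; order 4: 6; order 6: 3; order 12: 6.
Total: 20.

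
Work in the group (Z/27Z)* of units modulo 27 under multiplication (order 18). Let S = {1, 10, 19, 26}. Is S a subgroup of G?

|S| = 4 does not divide |G| = 18, so by Lagrange S is not a subgroup.

No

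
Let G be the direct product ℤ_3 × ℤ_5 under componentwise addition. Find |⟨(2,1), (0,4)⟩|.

15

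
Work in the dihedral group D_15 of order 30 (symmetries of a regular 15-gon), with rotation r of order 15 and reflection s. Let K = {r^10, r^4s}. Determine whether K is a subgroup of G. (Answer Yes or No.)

No

The identity e ∉ K, so K is not a subgroup.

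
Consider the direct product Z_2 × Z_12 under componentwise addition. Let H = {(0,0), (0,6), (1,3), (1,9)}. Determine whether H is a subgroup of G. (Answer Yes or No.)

Yes

|H| = 4 divides |G| = 24, consistent with Lagrange.
H contains the identity, every element's inverse is in H, and H is closed under +: it is a subgroup.
In fact H = ⟨(1,9)⟩.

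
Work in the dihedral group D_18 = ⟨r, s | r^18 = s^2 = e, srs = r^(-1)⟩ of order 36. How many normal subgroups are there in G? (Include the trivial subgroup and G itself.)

G has 45 subgroups. Checking conjugation-invariance by order — order 1: 1/1 normal; order 2: 1/19 normal; order 3: 1/1 normal; order 4: 0/9 normal; order 6: 1/7 normal; order 9: 1/1 normal; order 12: 0/3 normal; order 18: 3/3 normal; order 36: 1/1 normal.
Total normal subgroups: 9.

9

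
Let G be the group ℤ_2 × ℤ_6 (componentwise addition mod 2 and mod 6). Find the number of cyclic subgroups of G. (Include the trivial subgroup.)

8

Each element a generates a cyclic subgroup ⟨a⟩; distinct elements may generate the same one (a cyclic group of order d has φ(d) generators).
Cyclic subgroups by order — order 1: 1; order 2: 3; order 3: 1; order 6: 3.
Total: 8.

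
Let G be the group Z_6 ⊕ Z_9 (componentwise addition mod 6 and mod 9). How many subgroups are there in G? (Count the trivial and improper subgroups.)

|G| = 54, so by Lagrange every subgroup order divides 54. Divisors: 1, 2, 3, 6, 9, 18, 27, 54.
Subgroups by order — order 1: 1; order 2: 1; order 3: 4; order 6: 4; order 9: 4; order 18: 4; order 27: 1; order 54: 1.
Total: 1 + 1 + 4 + 4 + 4 + 4 + 1 + 1 = 20.

20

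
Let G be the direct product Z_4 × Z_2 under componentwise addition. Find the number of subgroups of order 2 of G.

3

|G| = 8 and 2 | 8, so subgroups of order 2 are possible by Lagrange.
The subgroups of order 2 are: {(0,0), (0,1)}; {(0,0), (2,0)}; {(0,0), (2,1)}.
So G has 3 subgroups of order 2.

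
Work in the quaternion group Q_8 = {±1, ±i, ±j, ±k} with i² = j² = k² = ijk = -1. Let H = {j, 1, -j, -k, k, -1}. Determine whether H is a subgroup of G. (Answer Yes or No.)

No

|H| = 6 does not divide |G| = 8, so by Lagrange H is not a subgroup.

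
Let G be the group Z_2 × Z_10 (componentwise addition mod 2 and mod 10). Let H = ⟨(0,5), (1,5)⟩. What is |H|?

4

|⟨(0,5)⟩| = 2 and |⟨(1,5)⟩| = 2, so |H| is a multiple of lcm(2, 2) = 2 and divides |G| = 20.
Closing under the operation: H = {(0,0), (0,5), (1,0), (1,5)}, so |H| = 4.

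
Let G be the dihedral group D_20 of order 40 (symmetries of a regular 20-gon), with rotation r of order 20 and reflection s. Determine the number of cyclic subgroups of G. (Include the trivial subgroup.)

Group the elements of G by the cyclic subgroup they generate; each cyclic subgroup of order d accounts for φ(d) elements.
Cyclic subgroups by order — order 1: 1; order 2: 21; order 4: 1; order 5: 1; order 10: 1; order 20: 1.
Total: 26.

26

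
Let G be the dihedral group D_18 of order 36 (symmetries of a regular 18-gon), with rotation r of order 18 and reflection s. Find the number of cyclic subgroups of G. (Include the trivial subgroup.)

24

Group the elements of G by the cyclic subgroup they generate; each cyclic subgroup of order d accounts for φ(d) elements.
Cyclic subgroups by order — order 1: 1; order 2: 19; order 3: 1; order 6: 1; order 9: 1; order 18: 1.
Total: 24.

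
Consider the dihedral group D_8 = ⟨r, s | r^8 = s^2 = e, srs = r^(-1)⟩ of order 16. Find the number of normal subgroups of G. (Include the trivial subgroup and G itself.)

7

G has 19 subgroups. Checking conjugation-invariance by order — order 1: 1/1 normal; order 2: 1/9 normal; order 4: 1/5 normal; order 8: 3/3 normal; order 16: 1/1 normal.
Total normal subgroups: 7.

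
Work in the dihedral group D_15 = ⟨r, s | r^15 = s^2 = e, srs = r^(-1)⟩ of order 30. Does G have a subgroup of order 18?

No

18 does not divide |G| = 30, so by Lagrange no subgroup of order 18 exists.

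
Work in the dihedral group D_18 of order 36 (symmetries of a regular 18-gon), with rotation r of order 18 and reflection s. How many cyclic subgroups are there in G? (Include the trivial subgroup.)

Each element a generates a cyclic subgroup ⟨a⟩; distinct elements may generate the same one (a cyclic group of order d has φ(d) generators).
Cyclic subgroups by order — order 1: 1; order 2: 19; order 3: 1; order 6: 1; order 9: 1; order 18: 1.
Total: 24.

24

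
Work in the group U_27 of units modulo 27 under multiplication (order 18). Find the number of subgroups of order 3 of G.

|G| = 18 and 3 | 18, so subgroups of order 3 are possible by Lagrange.
The subgroups of order 3 are: {1, 10, 19}.
So G has 1 subgroup of order 3.

1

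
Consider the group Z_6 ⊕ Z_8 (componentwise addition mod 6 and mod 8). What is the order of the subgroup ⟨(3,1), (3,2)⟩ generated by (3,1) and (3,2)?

16

|⟨(3,1)⟩| = 8 and |⟨(3,2)⟩| = 4, so |H| is a multiple of lcm(8, 4) = 8 and divides |G| = 48.
Closing under the operation: H = {(0,0), (0,1), (0,2), (0,3), (0,4), (0,5), (0,6), (0,7), (3,0), (3,1), (3,2), (3,3), (3,4), (3,5), (3,6), (3,7)}, so |H| = 16.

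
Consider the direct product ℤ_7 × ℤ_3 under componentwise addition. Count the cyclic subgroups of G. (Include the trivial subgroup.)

Each element a generates a cyclic subgroup ⟨a⟩; distinct elements may generate the same one (a cyclic group of order d has φ(d) generators).
Cyclic subgroups by order — order 1: 1; order 3: 1; order 7: 1; order 21: 1.
Total: 4.

4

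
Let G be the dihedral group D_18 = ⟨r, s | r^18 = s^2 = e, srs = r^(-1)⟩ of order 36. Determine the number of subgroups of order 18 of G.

|G| = 36 and 18 | 36, so subgroups of order 18 are possible by Lagrange.
The subgroups of order 18 are: {e, r, r^2, r^3, r^4, r^5, r^6, r^7, r^8, r^9, r^10, r^11, r^12, r^13, r^14, r^15, r^16, r^17}; {e, r^2, r^4, r^6, r^8, r^10, r^12, r^14, r^16, s, r^2s, r^4s, r^6s, r^8s, r^10s, r^12s, r^14s, r^16s}; {e, r^2, r^4, r^6, r^8, r^10, r^12, r^14, r^16, rs, r^3s, r^5s, r^7s, r^9s, r^11s, r^13s, r^15s, r^17s}.
So G has 3 subgroups of order 18.

3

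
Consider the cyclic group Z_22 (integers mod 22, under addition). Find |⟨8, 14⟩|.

11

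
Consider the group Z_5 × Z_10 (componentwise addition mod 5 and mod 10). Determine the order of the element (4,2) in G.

5

The order of (4,2) in Z_5 × Z_10 is lcm(ord(4) in Z_5, ord(2) in Z_10).
ord(4) = 5 and ord(2) = 5, so |⟨(4,2)⟩| = lcm(5, 5) = 5.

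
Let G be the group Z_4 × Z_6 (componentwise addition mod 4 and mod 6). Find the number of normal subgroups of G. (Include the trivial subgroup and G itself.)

G is abelian, so every subgroup is normal.
G has 16 subgroups in total, hence 16 normal subgroups.

16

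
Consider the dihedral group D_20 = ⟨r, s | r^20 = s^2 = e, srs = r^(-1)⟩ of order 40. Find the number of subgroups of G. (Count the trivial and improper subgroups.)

48

|G| = 40, so by Lagrange every subgroup order divides 40. Divisors: 1, 2, 4, 5, 8, 10, 20, 40.
Subgroups by order — order 1: 1; order 2: 21; order 4: 11; order 5: 1; order 8: 5; order 10: 5; order 20: 3; order 40: 1.
Total: 1 + 21 + 11 + 1 + 5 + 5 + 3 + 1 = 48.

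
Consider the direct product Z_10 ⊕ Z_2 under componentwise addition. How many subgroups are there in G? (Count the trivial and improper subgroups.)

10

|G| = 20, so by Lagrange every subgroup order divides 20. Divisors: 1, 2, 4, 5, 10, 20.
Subgroups by order — order 1: 1; order 2: 3; order 4: 1; order 5: 1; order 10: 3; order 20: 1.
Total: 1 + 3 + 1 + 1 + 3 + 1 = 10.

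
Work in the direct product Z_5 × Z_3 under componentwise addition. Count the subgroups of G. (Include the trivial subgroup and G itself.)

4

|G| = 15, so by Lagrange every subgroup order divides 15. Divisors: 1, 3, 5, 15.
Subgroups by order — order 1: 1; order 3: 1; order 5: 1; order 15: 1.
Total: 1 + 1 + 1 + 1 = 4.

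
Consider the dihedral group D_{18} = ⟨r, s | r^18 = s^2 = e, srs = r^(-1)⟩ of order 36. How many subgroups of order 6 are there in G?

|G| = 36 and 6 | 36, so subgroups of order 6 are possible by Lagrange.
The subgroups of order 6 are: {e, r^6, r^12, r^4s, r^10s, r^16s}; {e, r^6, r^12, r^5s, r^11s, r^17s}; {e, r^6, r^12, s, r^6s, r^12s}; {e, r^6, r^12, rs, r^7s, r^13s}; … (7 in all).
So G has 7 subgroups of order 6.

7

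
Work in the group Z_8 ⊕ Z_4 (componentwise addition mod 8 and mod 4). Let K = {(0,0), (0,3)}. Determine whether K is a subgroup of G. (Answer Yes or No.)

(0,3) ∈ K but its inverse (0,1) ∉ K, so K is not a subgroup.

No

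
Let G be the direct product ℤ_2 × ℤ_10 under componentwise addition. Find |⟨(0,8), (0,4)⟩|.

|⟨(0,8)⟩| = 5 and |⟨(0,4)⟩| = 5, so |H| is a multiple of lcm(5, 5) = 5 and divides |G| = 20.
Closing under the operation: H = {(0,0), (0,2), (0,4), (0,6), (0,8)}, so |H| = 5.

5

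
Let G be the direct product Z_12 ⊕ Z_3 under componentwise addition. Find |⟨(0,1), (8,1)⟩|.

9

|⟨(0,1)⟩| = 3 and |⟨(8,1)⟩| = 3, so |H| is a multiple of lcm(3, 3) = 3 and divides |G| = 36.
Closing under the operation: H = {(0,0), (0,1), (0,2), (4,0), (4,1), (4,2), (8,0), (8,1), (8,2)}, so |H| = 9.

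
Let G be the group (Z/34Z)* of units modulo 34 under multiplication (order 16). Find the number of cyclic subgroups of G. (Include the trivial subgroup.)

Group the elements of G by the cyclic subgroup they generate; each cyclic subgroup of order d accounts for φ(d) elements.
Cyclic subgroups by order — order 1: 1; order 2: 1; order 4: 1; order 8: 1; order 16: 1.
Total: 5.

5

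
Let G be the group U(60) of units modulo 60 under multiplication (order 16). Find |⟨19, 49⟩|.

|⟨19⟩| = 2 and |⟨49⟩| = 2, so |H| is a multiple of lcm(2, 2) = 2 and divides |G| = 16.
Closing under the operation: H = {1, 19, 31, 49}, so |H| = 4.

4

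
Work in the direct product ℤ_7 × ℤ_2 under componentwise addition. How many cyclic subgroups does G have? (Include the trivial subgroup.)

A cyclic subgroup of order d is generated by each of its φ(d) elements of order d, so the cyclic subgroups of order d number (#elements of order d)/φ(d).
Cyclic subgroups by order — order 1: 1; order 2: 1; order 7: 1; order 14: 1.
Total: 4.

4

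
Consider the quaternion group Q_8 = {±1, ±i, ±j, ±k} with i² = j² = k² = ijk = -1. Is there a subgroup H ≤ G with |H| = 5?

No

5 does not divide |G| = 8, so by Lagrange no subgroup of order 5 exists.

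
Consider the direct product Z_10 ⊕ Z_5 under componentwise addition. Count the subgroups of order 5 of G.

6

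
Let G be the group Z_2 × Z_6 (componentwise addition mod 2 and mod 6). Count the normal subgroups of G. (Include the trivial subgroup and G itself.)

G is abelian, so every subgroup is normal.
G has 10 subgroups in total, hence 10 normal subgroups.

10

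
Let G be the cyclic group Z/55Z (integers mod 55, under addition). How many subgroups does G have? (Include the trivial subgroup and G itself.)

4

A cyclic group of order 55 has exactly one subgroup for each divisor of 55.
Divisors of 55: 1, 5, 11, 55.
So Z/55Z has 4 subgroups.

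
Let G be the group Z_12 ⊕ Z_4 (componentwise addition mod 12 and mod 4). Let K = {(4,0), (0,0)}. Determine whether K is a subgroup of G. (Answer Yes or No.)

(4,0) ∈ K but its inverse (8,0) ∉ K, so K is not a subgroup.

No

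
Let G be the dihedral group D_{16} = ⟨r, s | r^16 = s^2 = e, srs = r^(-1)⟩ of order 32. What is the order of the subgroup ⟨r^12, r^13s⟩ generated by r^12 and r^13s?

|⟨r^12⟩| = 4 and |⟨r^13s⟩| = 2, so |H| is a multiple of lcm(4, 2) = 4 and divides |G| = 32.
Closing under the operation: H = {e, r^4, r^8, r^12, rs, r^5s, r^9s, r^13s}, so |H| = 8.

8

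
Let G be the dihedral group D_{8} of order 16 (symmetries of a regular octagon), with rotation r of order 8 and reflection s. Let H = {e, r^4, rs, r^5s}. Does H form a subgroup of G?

Yes

|H| = 4 divides |G| = 16, consistent with Lagrange.
H contains the identity, every element's inverse is in H, and H is closed under ·: it is a subgroup.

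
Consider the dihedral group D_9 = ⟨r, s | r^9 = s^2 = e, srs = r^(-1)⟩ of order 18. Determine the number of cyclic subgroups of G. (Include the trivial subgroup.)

12

Group the elements of G by the cyclic subgroup they generate; each cyclic subgroup of order d accounts for φ(d) elements.
Cyclic subgroups by order — order 1: 1; order 2: 9; order 3: 1; order 9: 1.
Total: 12.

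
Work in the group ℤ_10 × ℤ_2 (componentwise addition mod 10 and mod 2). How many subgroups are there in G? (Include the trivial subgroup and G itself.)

|G| = 20, so by Lagrange every subgroup order divides 20. Divisors: 1, 2, 4, 5, 10, 20.
Subgroups by order — order 1: 1; order 2: 3; order 4: 1; order 5: 1; order 10: 3; order 20: 1.
Total: 1 + 3 + 1 + 1 + 3 + 1 = 10.

10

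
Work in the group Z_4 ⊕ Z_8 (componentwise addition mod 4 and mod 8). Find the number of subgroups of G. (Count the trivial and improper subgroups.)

|G| = 32, so by Lagrange every subgroup order divides 32. Divisors: 1, 2, 4, 8, 16, 32.
Subgroups by order — order 1: 1; order 2: 3; order 4: 7; order 8: 7; order 16: 3; order 32: 1.
Total: 1 + 3 + 7 + 7 + 3 + 1 = 22.

22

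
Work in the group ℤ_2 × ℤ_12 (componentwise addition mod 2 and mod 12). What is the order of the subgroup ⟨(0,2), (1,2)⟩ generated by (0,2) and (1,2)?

|⟨(0,2)⟩| = 6 and |⟨(1,2)⟩| = 6, so |H| is a multiple of lcm(6, 6) = 6 and divides |G| = 24.
Closing under the operation: H = {(0,0), (0,2), (0,4), (0,6), (0,8), (0,10), (1,0), (1,2), (1,4), (1,6), (1,8), (1,10)}, so |H| = 12.

12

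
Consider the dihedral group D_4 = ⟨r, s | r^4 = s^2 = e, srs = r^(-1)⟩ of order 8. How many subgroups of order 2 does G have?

|G| = 8 and 2 | 8, so subgroups of order 2 are possible by Lagrange.
The subgroups of order 2 are: {e, r^2}; {e, r^2s}; {e, r^3s}; {e, rs}; … (5 in all).
So G has 5 subgroups of order 2.

5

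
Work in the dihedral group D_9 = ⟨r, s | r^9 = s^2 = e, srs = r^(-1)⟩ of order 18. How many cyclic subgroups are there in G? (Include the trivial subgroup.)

A cyclic subgroup of order d is generated by each of its φ(d) elements of order d, so the cyclic subgroups of order d number (#elements of order d)/φ(d).
Cyclic subgroups by order — order 1: 1; order 2: 9; order 3: 1; order 9: 1.
Total: 12.

12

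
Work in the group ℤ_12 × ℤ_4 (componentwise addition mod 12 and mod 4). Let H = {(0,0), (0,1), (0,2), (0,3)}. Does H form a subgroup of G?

|H| = 4 divides |G| = 48, consistent with Lagrange.
H contains the identity, every element's inverse is in H, and H is closed under +: it is a subgroup.
In fact H = ⟨(0,1)⟩.

Yes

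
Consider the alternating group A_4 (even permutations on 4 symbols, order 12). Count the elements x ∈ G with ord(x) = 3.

8

The elements of order 3 are: (2 3 4), (2 4 3), (1 2 3), (1 2 4), (1 3 2), (1 3 4), (1 4 2), (1 4 3).
That's 8.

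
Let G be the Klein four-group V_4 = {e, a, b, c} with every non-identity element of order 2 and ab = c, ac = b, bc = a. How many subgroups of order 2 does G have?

3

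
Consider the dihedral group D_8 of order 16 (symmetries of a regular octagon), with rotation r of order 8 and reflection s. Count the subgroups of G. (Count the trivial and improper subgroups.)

19

|G| = 16, so by Lagrange every subgroup order divides 16. Divisors: 1, 2, 4, 8, 16.
Subgroups by order — order 1: 1; order 2: 9; order 4: 5; order 8: 3; order 16: 1.
Total: 1 + 9 + 5 + 3 + 1 = 19.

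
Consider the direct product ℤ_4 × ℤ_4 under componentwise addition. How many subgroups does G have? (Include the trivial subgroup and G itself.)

|G| = 16, so by Lagrange every subgroup order divides 16. Divisors: 1, 2, 4, 8, 16.
Subgroups by order — order 1: 1; order 2: 3; order 4: 7; order 8: 3; order 16: 1.
Total: 1 + 3 + 7 + 3 + 1 = 15.

15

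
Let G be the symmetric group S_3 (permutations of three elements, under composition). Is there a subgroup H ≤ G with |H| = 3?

3 | 6. A subgroup of order 3 is {e, (1 2 3), (1 3 2)}.

Yes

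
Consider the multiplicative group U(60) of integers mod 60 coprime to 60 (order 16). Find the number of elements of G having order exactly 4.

8

The elements of order 4 are: 7, 13, 17, 23, 37, 43, 47, 53.
That's 8.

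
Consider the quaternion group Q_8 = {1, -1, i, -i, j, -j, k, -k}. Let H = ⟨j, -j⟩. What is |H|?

4

|⟨j⟩| = 4 and |⟨-j⟩| = 4, so |H| is a multiple of lcm(4, 4) = 4 and divides |G| = 8.
Closing under the operation: H = {1, -1, j, -j}, so |H| = 4.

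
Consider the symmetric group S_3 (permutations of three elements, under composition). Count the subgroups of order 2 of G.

3

|G| = 6 and 2 | 6, so subgroups of order 2 are possible by Lagrange.
The subgroups of order 2 are: {e, (1 2)}; {e, (1 3)}; {e, (2 3)}.
So G has 3 subgroups of order 2.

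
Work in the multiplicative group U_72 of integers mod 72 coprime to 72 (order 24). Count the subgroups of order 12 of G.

7

|G| = 24 and 12 | 24, so subgroups of order 12 are possible by Lagrange.
The subgroups of order 12 are: {1, 11, 13, 23, 25, 35, 37, 47, 49, 59, 61, 71}; {1, 11, 17, 19, 25, 35, 41, 43, 49, 59, 65, 67}; {1, 5, 7, 11, 25, 29, 31, 35, 49, 53, 55, 59}; {1, 5, 13, 17, 25, 29, 37, 41, 49, 53, 61, 65}; … (7 in all).
So G has 7 subgroups of order 12.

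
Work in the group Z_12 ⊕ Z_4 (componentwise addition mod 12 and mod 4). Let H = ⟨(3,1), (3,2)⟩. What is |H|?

|⟨(3,1)⟩| = 4 and |⟨(3,2)⟩| = 4, so |H| is a multiple of lcm(4, 4) = 4 and divides |G| = 48.
Closing under the operation: H = {(0,0), (0,1), (0,2), (0,3), (3,0), (3,1), (3,2), (3,3), (6,0), (6,1), (6,2), (6,3), (9,0), (9,1), (9,2), (9,3)}, so |H| = 16.

16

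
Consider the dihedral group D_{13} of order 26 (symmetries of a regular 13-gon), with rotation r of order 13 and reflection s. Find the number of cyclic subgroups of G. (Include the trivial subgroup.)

15

A cyclic subgroup of order d is generated by each of its φ(d) elements of order d, so the cyclic subgroups of order d number (#elements of order d)/φ(d).
Cyclic subgroups by order — order 1: 1; order 2: 13; order 13: 1.
Total: 15.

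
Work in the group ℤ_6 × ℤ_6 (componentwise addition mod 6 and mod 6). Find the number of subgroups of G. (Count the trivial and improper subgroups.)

30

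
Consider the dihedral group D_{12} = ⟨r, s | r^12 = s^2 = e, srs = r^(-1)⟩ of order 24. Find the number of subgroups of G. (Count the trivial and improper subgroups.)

|G| = 24, so by Lagrange every subgroup order divides 24. Divisors: 1, 2, 3, 4, 6, 8, 12, 24.
Subgroups by order — order 1: 1; order 2: 13; order 3: 1; order 4: 7; order 6: 5; order 8: 3; order 12: 3; order 24: 1.
Total: 1 + 13 + 1 + 7 + 5 + 3 + 3 + 1 = 34.

34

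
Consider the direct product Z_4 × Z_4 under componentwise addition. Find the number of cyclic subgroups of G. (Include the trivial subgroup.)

10

Group the elements of G by the cyclic subgroup they generate; each cyclic subgroup of order d accounts for φ(d) elements.
Cyclic subgroups by order — order 1: 1; order 2: 3; order 4: 6.
Total: 10.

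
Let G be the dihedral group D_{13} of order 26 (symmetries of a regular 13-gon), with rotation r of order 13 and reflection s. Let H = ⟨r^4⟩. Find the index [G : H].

2

|⟨r^4⟩| = 13 and |G| = 26.
By Lagrange, [G : H] = |G|/|H| = 26/13 = 2.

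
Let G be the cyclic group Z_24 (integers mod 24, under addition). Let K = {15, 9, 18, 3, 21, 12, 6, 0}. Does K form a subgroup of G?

|K| = 8 divides |G| = 24, consistent with Lagrange.
K contains the identity, every element's inverse is in K, and K is closed under +: it is a subgroup.
In fact K = ⟨3⟩.

Yes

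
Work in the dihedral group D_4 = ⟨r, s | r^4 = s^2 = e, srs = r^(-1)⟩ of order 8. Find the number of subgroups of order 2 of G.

5

|G| = 8 and 2 | 8, so subgroups of order 2 are possible by Lagrange.
The subgroups of order 2 are: {e, r^2}; {e, r^2s}; {e, r^3s}; {e, rs}; … (5 in all).
So G has 5 subgroups of order 2.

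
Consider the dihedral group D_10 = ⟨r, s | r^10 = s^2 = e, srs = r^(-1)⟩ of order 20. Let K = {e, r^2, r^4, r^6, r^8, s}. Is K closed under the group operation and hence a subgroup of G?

|K| = 6 does not divide |G| = 20, so by Lagrange K is not a subgroup.

No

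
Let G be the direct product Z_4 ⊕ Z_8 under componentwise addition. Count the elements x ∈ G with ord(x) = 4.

An element (a,b) has order lcm(ord(a), ord(b)); count pairs with lcm equal to 4.
Enumerating gives 12 such elements.

12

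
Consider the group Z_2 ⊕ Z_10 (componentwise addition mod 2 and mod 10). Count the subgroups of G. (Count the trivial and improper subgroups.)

|G| = 20, so by Lagrange every subgroup order divides 20. Divisors: 1, 2, 4, 5, 10, 20.
Subgroups by order — order 1: 1; order 2: 3; order 4: 1; order 5: 1; order 10: 3; order 20: 1.
Total: 1 + 3 + 1 + 1 + 3 + 1 = 10.

10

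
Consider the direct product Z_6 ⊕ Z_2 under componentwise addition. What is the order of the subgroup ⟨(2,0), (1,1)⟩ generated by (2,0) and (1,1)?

6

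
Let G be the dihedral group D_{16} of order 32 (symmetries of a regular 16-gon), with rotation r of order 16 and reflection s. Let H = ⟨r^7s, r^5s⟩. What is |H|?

16

|⟨r^7s⟩| = 2 and |⟨r^5s⟩| = 2, so |H| is a multiple of lcm(2, 2) = 2 and divides |G| = 32.
Closing under the operation: H = {e, r^2, r^4, r^6, r^8, r^10, r^12, r^14, rs, r^3s, r^5s, r^7s, r^9s, r^11s, r^13s, r^15s}, so |H| = 16.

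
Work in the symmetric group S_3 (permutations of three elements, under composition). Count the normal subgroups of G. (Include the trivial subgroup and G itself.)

3

G has 6 subgroups. Checking conjugation-invariance by order — order 1: 1/1 normal; order 2: 0/3 normal; order 3: 1/1 normal; order 6: 1/1 normal.
Total normal subgroups: 3.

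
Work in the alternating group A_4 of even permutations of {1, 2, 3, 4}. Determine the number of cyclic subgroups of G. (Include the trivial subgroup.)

8

Each element a generates a cyclic subgroup ⟨a⟩; distinct elements may generate the same one (a cyclic group of order d has φ(d) generators).
Cyclic subgroups by order — order 1: 1; order 2: 3; order 3: 4.
Total: 8.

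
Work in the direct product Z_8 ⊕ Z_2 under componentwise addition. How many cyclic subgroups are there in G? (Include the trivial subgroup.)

A cyclic subgroup of order d is generated by each of its φ(d) elements of order d, so the cyclic subgroups of order d number (#elements of order d)/φ(d).
Cyclic subgroups by order — order 1: 1; order 2: 3; order 4: 2; order 8: 2.
Total: 8.

8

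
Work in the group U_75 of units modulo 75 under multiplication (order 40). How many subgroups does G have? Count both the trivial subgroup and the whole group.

16

|G| = 40, so by Lagrange every subgroup order divides 40. Divisors: 1, 2, 4, 5, 8, 10, 20, 40.
Subgroups by order — order 1: 1; order 2: 3; order 4: 3; order 5: 1; order 8: 1; order 10: 3; order 20: 3; order 40: 1.
Total: 1 + 3 + 3 + 1 + 1 + 3 + 3 + 1 = 16.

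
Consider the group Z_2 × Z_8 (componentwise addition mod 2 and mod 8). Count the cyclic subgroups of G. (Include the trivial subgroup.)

Each element a generates a cyclic subgroup ⟨a⟩; distinct elements may generate the same one (a cyclic group of order d has φ(d) generators).
Cyclic subgroups by order — order 1: 1; order 2: 3; order 4: 2; order 8: 2.
Total: 8.

8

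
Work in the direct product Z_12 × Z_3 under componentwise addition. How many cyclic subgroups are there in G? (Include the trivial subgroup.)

15

Each element a generates a cyclic subgroup ⟨a⟩; distinct elements may generate the same one (a cyclic group of order d has φ(d) generators).
Cyclic subgroups by order — order 1: 1; order 2: 1; order 3: 4; order 4: 1; order 6: 4; order 12: 4.
Total: 15.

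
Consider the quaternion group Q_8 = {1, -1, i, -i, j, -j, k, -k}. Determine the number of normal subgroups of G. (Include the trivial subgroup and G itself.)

6

G has 6 subgroups. Checking conjugation-invariance by order — order 1: 1/1 normal; order 2: 1/1 normal; order 4: 3/3 normal; order 8: 1/1 normal.
Total normal subgroups: 6.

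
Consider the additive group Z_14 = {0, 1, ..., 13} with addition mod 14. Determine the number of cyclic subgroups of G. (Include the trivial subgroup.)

4

Each element a generates a cyclic subgroup ⟨a⟩; distinct elements may generate the same one (a cyclic group of order d has φ(d) generators).
Cyclic subgroups by order — order 1: 1; order 2: 1; order 7: 1; order 14: 1.
Total: 4.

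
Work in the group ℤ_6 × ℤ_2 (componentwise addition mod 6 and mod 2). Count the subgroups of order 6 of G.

|G| = 12 and 6 | 12, so subgroups of order 6 are possible by Lagrange.
The subgroups of order 6 are: {(0,0), (0,1), (2,0), (2,1), (4,0), (4,1)}; {(0,0), (1,0), (2,0), (3,0), (4,0), (5,0)}; {(0,0), (1,1), (2,0), (3,1), (4,0), (5,1)}.
So G has 3 subgroups of order 6.

3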